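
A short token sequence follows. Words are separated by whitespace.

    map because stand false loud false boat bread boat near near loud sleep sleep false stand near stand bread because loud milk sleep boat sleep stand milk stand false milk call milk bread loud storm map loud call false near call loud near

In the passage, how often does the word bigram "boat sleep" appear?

Scanning the 42 overlapping bigram windows for "boat sleep":
  position 24–25: boat sleep

1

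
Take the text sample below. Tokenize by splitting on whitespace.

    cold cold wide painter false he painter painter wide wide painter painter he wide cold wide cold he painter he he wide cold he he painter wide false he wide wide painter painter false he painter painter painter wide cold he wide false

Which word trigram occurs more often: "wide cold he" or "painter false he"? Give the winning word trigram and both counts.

"wide cold he" (3 vs 2)

"wide cold he": 3 occurrences
"painter false he": 2 occurrences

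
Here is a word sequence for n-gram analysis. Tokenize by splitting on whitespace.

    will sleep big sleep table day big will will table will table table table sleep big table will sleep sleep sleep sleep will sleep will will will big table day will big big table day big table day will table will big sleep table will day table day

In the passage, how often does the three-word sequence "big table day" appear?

Scanning the 46 overlapping trigram windows for "big table day":
  position 28–30: big table day
  position 33–35: big table day
  position 36–38: big table day

3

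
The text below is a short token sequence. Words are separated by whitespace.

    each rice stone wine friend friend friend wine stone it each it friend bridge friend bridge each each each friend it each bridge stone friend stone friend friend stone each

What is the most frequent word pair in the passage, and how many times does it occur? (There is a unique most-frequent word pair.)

"friend friend", 3 times

Bigram frequencies (highest first):
  friend friend: 3
  it each: 2
  friend bridge: 2
  each each: 2
  stone friend: 2
  friend stone: 2
  … (16 more, each ≤ 1)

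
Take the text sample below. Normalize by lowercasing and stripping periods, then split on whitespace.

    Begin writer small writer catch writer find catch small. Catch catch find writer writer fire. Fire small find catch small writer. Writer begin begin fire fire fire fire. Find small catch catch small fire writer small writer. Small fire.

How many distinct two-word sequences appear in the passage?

24

39 tokens → 38 bigram windows in total.
Repeated bigrams (each contributes count−1 duplicates):
  fire fire: 4
  catch small: 3
  small writer: 3
  writer small: 3
  catch catch: 2
  find catch: 2
  small catch: 2
  small fire: 2
  … (1 more repeated)
14 duplicate windows → 38 − 14 = 24 distinct.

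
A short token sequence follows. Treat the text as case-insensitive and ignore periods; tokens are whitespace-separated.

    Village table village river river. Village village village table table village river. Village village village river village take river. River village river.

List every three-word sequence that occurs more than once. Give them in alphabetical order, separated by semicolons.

Trigram counts meeting the condition (more than once):
  river river village: 2
  river village village: 2
  table village river: 2
  village river village: 2
  village village village: 2

river river village; river village village; table village river; village river village; village village village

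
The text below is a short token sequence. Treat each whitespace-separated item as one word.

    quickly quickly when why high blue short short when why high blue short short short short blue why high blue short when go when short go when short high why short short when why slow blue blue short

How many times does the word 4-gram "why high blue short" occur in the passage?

3

Scanning the 35 overlapping 4-gram windows for "why high blue short":
  position 4–7: why high blue short
  position 10–13: why high blue short
  position 18–21: why high blue short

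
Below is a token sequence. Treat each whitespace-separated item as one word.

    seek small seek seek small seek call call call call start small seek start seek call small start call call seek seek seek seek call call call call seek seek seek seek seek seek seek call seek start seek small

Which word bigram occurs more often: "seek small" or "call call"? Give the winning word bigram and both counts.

"call call" (7 vs 3)

"seek small": 3 occurrences
"call call": 7 occurrences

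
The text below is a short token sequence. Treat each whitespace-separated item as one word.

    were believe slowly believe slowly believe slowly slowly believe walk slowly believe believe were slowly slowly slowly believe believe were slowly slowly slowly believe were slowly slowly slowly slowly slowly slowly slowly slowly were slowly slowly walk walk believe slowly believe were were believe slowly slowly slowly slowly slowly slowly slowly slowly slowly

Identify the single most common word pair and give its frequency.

Bigram frequencies (highest first):
  slowly slowly: 21
  slowly believe: 7
  believe slowly: 5
  believe were: 4
  were slowly: 4
  were believe: 2
  … (8 more, each ≤ 2)

"slowly slowly", 21 times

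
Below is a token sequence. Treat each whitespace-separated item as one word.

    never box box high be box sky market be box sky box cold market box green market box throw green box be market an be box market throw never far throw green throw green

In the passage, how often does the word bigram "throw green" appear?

Scanning the 33 overlapping bigram windows for "throw green":
  position 19–20: throw green
  position 31–32: throw green
  position 33–34: throw green

3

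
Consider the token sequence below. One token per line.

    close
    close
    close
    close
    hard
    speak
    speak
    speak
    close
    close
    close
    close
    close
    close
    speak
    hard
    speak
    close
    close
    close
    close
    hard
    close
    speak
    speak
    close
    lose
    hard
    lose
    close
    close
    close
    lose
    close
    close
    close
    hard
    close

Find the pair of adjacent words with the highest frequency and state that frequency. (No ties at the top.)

Bigram frequencies (highest first):
  close close: 15
  close hard: 3
  speak speak: 3
  speak close: 3
  hard speak: 2
  close speak: 2
  … (6 more, each ≤ 2)

"close close", 15 times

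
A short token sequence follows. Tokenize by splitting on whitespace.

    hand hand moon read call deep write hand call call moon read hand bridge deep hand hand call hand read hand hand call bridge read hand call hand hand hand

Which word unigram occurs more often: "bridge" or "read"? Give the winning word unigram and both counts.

"bridge": 2 occurrences
"read": 4 occurrences

"read" (4 vs 2)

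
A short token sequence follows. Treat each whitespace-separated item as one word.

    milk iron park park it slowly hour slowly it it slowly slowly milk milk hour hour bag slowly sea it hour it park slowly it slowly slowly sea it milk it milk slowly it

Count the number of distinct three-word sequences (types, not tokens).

34 tokens → 32 trigram windows in total.
Repeated trigrams (each contributes count−1 duplicates):
  it slowly slowly: 2
  slowly sea it: 2
2 duplicate windows → 32 − 2 = 30 distinct.

30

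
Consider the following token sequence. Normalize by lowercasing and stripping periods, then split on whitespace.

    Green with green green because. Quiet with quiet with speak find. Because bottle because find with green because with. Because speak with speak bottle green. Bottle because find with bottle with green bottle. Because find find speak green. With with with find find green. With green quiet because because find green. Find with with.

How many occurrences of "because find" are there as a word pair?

Scanning the 53 overlapping bigram windows for "because find":
  position 14–15: because find
  position 27–28: because find
  position 34–35: because find
  position 49–50: because find

4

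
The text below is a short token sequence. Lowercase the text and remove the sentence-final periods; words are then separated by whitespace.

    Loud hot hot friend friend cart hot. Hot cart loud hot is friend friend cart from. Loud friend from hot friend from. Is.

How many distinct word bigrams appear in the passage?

23 tokens → 22 bigram windows in total.
Repeated bigrams (each contributes count−1 duplicates):
  friend cart: 2
  friend friend: 2
  friend from: 2
  hot friend: 2
  hot hot: 2
  loud hot: 2
6 duplicate windows → 22 − 6 = 16 distinct.

16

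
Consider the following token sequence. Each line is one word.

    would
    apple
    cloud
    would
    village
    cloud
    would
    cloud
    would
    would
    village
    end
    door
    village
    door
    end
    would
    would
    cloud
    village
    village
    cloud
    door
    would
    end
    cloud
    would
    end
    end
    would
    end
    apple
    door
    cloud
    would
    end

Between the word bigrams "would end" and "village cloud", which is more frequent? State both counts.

"would end" (4 vs 2)

"would end": 4 occurrences
"village cloud": 2 occurrences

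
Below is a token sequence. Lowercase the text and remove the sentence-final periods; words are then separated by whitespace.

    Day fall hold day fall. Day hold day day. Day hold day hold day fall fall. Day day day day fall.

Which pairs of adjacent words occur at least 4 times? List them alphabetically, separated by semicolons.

Bigram counts meeting the condition (at least 4 times):
  day day: 5
  day fall: 4
  hold day: 4

day day; day fall; hold day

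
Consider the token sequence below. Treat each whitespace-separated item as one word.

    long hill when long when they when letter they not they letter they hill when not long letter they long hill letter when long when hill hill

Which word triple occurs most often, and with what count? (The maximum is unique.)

Trigram frequencies (highest first):
  when long when: 2
  long hill when: 1
  hill when long: 1
  long when they: 1
  when they when: 1
  they when letter: 1
  … (18 more, each ≤ 1)

"when long when", 2 times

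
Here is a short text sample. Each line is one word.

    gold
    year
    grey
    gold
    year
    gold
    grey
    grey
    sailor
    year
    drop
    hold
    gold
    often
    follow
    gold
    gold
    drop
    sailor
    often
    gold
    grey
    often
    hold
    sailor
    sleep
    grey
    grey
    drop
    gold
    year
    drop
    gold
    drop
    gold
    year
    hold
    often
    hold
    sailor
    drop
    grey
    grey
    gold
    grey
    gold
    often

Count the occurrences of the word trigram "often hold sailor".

Scanning the 45 overlapping trigram windows for "often hold sailor":
  position 23–25: often hold sailor
  position 38–40: often hold sailor

2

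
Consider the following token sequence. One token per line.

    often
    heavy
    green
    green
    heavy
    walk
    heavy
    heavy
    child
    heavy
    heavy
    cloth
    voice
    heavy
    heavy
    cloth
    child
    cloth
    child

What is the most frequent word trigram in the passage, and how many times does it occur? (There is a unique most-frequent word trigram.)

Trigram frequencies (highest first):
  heavy heavy cloth: 2
  often heavy green: 1
  heavy green green: 1
  green green heavy: 1
  green heavy walk: 1
  heavy walk heavy: 1
  … (10 more, each ≤ 1)

"heavy heavy cloth", 2 times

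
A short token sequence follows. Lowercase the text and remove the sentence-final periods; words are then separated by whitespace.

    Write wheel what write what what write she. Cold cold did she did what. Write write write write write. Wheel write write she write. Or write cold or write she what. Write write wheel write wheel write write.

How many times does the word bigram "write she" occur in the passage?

3

Scanning the 37 overlapping bigram windows for "write she":
  position 7–8: write she
  position 22–23: write she
  position 29–30: write she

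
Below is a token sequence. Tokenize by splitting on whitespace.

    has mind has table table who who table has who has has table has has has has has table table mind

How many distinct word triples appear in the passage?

15

21 tokens → 19 trigram windows in total.
Repeated trigrams (each contributes count−1 duplicates):
  has has has: 3
  has has table: 2
  has table table: 2
4 duplicate windows → 19 − 4 = 15 distinct.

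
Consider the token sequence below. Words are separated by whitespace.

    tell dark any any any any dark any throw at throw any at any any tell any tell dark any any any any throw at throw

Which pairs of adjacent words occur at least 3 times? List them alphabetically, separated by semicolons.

Bigram counts meeting the condition (at least 3 times):
  any any: 7
  dark any: 3

any any; dark any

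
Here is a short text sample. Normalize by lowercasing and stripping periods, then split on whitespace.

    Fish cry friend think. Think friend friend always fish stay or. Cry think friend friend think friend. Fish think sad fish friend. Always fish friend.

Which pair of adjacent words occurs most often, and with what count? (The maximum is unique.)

Bigram frequencies (highest first):
  think friend: 3
  friend think: 2
  friend friend: 2
  friend always: 2
  always fish: 2
  fish friend: 2
  … (11 more, each ≤ 1)

"think friend", 3 times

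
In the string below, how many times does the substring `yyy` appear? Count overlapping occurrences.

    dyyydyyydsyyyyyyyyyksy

Sliding a length-3 window over the 22 characters (20 positions):
  position 2–4: yyy
  position 6–8: yyy
  position 11–13: yyy
  position 12–14: yyy
  position 13–15: yyy
  position 14–16: yyy
  position 15–17: yyy
  position 16–18: yyy
  position 17–19: yyy

9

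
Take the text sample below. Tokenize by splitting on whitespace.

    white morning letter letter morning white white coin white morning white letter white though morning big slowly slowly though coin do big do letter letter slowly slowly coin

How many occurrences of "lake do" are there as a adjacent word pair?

Scanning the 27 overlapping bigram windows for "lake do":
  (none found)

0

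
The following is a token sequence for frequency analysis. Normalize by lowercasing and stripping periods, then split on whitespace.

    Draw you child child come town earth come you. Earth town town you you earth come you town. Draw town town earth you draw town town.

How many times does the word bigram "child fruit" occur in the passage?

Scanning the 25 overlapping bigram windows for "child fruit":
  (none found)

0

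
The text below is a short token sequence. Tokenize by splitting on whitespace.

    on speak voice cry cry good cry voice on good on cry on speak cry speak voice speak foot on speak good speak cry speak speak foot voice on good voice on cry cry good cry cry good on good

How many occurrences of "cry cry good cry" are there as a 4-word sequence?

Scanning the 37 overlapping 4-gram windows for "cry cry good cry":
  position 4–7: cry cry good cry
  position 33–36: cry cry good cry

2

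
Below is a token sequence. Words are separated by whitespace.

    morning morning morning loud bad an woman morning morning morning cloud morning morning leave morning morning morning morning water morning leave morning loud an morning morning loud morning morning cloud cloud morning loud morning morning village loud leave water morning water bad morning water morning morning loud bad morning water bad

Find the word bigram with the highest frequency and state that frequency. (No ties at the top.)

"morning morning", 12 times

Bigram frequencies (highest first):
  morning morning: 12
  morning loud: 5
  morning water: 4
  water morning: 3
  loud bad: 2
  morning cloud: 2
  … (16 more, each ≤ 2)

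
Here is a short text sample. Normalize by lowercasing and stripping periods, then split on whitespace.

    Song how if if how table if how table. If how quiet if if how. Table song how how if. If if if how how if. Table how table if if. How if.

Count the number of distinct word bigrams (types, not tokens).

12

33 tokens → 32 bigram windows in total.
Repeated bigrams (each contributes count−1 duplicates):
  if how: 6
  if if: 6
  how if: 4
  how table: 4
  table if: 3
  how how: 2
  song how: 2
20 duplicate windows → 32 − 20 = 12 distinct.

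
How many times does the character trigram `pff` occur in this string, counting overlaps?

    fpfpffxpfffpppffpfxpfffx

4

Sliding a length-3 window over the 24 characters (22 positions):
  position 4–6: pff
  position 8–10: pff
  position 14–16: pff
  position 20–22: pff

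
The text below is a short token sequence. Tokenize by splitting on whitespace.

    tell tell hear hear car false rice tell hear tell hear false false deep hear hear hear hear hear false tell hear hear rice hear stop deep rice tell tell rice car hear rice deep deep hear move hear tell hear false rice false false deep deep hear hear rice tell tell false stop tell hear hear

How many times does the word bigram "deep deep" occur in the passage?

Scanning the 56 overlapping bigram windows for "deep deep":
  position 35–36: deep deep
  position 46–47: deep deep

2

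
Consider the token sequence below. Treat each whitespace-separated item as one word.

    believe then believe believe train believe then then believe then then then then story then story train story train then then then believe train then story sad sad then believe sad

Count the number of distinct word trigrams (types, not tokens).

31 tokens → 29 trigram windows in total.
Repeated trigrams (each contributes count−1 duplicates):
  then then then: 3
  believe then then: 2
  then then believe: 2
4 duplicate windows → 29 − 4 = 25 distinct.

25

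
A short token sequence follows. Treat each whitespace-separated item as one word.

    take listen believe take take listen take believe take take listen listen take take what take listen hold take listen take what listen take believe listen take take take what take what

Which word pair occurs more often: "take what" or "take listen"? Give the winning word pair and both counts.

"take listen" (5 vs 4)

"take what": 4 occurrences
"take listen": 5 occurrences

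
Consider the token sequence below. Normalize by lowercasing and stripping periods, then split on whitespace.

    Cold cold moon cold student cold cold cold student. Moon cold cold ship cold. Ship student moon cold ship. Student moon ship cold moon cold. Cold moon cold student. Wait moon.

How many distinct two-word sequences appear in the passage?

12

31 tokens → 30 bigram windows in total.
Repeated bigrams (each contributes count−1 duplicates):
  cold cold: 5
  moon cold: 5
  cold moon: 3
  cold ship: 3
  cold student: 3
  student moon: 3
  ship cold: 2
  ship student: 2
18 duplicate windows → 30 − 18 = 12 distinct.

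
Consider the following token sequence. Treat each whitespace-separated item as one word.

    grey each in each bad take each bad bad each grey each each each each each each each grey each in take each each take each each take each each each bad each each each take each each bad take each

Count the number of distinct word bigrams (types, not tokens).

12

41 tokens → 40 bigram windows in total.
Repeated bigrams (each contributes count−1 duplicates):
  each each: 13
  take each: 6
  each bad: 4
  each take: 3
  grey each: 3
  bad each: 2
  bad take: 2
  each grey: 2
  … (1 more repeated)
28 duplicate windows → 40 − 28 = 12 distinct.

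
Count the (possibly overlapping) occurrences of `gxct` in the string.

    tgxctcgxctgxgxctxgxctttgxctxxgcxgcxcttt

Sliding a length-4 window over the 39 characters (36 positions):
  position 2–5: gxct
  position 7–10: gxct
  position 13–16: gxct
  position 18–21: gxct
  position 24–27: gxct

5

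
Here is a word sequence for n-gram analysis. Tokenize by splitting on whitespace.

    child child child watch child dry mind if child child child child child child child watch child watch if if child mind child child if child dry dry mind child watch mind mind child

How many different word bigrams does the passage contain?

34 tokens → 33 bigram windows in total.
Repeated bigrams (each contributes count−1 duplicates):
  child child: 9
  child watch: 4
  if child: 3
  mind child: 3
  child dry: 2
  dry mind: 2
  watch child: 2
18 duplicate windows → 33 − 18 = 15 distinct.

15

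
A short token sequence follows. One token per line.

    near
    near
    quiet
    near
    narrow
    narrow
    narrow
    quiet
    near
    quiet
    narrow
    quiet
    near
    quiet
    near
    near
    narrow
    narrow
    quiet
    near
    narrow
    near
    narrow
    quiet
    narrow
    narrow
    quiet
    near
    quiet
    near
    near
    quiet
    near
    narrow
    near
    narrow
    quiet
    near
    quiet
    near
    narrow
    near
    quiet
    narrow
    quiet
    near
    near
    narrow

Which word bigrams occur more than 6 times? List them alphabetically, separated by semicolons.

Bigram counts meeting the condition (more than 6 times):
  narrow quiet: 7
  near narrow: 8
  near quiet: 7
  quiet near: 11

narrow quiet; near narrow; near quiet; quiet near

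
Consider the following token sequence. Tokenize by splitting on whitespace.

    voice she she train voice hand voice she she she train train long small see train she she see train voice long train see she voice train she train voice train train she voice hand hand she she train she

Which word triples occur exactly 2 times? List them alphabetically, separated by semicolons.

she train voice; voice she she

Trigram counts meeting the condition (exactly 2 times):
  she train voice: 2
  voice she she: 2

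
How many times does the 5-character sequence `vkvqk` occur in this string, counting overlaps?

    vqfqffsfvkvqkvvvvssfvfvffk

Sliding a length-5 window over the 26 characters (22 positions):
  position 9–13: vkvqk

1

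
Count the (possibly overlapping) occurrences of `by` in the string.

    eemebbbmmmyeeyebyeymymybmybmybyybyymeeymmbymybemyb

4

Sliding a length-2 window over the 50 characters (49 positions):
  position 16–17: by
  position 30–31: by
  position 33–34: by
  position 42–43: by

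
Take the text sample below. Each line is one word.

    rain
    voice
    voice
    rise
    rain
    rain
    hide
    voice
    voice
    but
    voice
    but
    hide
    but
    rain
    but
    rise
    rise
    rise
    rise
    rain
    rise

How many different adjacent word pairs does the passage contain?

16

22 tokens → 21 bigram windows in total.
Repeated bigrams (each contributes count−1 duplicates):
  rise rise: 3
  rise rain: 2
  voice but: 2
  voice voice: 2
5 duplicate windows → 21 − 5 = 16 distinct.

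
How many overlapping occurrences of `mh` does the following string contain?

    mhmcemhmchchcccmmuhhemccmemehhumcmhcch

3

Sliding a length-2 window over the 38 characters (37 positions):
  position 1–2: mh
  position 6–7: mh
  position 34–35: mh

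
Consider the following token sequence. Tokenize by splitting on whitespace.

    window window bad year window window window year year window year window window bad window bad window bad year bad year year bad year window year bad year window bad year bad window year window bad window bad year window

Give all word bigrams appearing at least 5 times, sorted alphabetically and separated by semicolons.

Bigram counts meeting the condition (at least 5 times):
  bad year: 7
  window bad: 7
  year window: 7

bad year; window bad; year window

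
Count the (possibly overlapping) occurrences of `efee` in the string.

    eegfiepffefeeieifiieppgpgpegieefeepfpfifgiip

2

Sliding a length-4 window over the 44 characters (41 positions):
  position 10–13: efee
  position 31–34: efee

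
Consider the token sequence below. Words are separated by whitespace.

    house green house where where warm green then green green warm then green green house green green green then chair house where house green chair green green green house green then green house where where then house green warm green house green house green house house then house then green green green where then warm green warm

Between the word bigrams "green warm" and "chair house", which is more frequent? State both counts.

"green warm" (3 vs 1)

"green warm": 3 occurrences
"chair house": 1 occurrence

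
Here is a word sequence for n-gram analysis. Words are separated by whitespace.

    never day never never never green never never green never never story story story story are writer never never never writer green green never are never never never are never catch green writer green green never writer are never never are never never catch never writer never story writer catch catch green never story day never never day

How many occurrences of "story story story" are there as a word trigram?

2

Scanning the 56 overlapping trigram windows for "story story story":
  position 12–14: story story story
  position 13–15: story story story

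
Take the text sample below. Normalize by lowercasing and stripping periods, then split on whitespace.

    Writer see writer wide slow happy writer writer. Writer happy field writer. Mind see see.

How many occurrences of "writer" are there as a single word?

Scanning the 15 tokens for "writer":
  position 1: writer
  position 3: writer
  position 7: writer
  position 8: writer
  position 9: writer
  position 12: writer

6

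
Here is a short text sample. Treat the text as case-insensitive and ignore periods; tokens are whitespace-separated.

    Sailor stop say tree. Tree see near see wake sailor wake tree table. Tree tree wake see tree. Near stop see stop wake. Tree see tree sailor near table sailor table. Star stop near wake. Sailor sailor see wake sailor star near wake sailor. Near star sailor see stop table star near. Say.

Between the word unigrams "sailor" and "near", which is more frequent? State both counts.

"sailor": 9 occurrences
"near": 7 occurrences

"sailor" (9 vs 7)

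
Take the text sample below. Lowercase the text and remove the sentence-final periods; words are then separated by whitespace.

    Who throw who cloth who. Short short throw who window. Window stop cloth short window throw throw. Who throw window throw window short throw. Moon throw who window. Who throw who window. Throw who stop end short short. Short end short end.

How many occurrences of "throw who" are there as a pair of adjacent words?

Scanning the 41 overlapping bigram windows for "throw who":
  position 2–3: throw who
  position 8–9: throw who
  position 17–18: throw who
  position 26–27: throw who
  position 30–31: throw who
  position 33–34: throw who

6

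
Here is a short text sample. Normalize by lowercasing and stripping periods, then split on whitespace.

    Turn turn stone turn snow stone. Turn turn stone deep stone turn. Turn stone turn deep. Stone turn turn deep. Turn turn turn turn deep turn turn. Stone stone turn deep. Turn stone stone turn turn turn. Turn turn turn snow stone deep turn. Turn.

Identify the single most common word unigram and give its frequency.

Unigram frequencies (highest first):
  turn: 26
  stone: 11
  deep: 6
  snow: 2

"turn", 26 times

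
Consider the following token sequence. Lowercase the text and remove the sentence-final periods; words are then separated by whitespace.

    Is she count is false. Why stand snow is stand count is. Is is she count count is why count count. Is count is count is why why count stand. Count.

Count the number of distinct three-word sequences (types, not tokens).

31 tokens → 29 trigram windows in total.
Repeated trigrams (each contributes count−1 duplicates):
  count count is: 2
  count is count: 2
  count is why: 2
  is count is: 2
  is she count: 2
5 duplicate windows → 29 − 5 = 24 distinct.

24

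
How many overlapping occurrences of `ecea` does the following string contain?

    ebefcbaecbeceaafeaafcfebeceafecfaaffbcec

Sliding a length-4 window over the 40 characters (37 positions):
  position 11–14: ecea
  position 25–28: ecea

2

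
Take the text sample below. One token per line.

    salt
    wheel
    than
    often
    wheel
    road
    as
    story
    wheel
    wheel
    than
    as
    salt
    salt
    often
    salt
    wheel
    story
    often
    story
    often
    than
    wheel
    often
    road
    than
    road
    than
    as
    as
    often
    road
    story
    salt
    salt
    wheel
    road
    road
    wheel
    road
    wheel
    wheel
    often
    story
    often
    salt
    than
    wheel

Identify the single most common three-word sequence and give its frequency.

"often story often", 2 times

Trigram frequencies (highest first):
  often story often: 2
  salt wheel than: 1
  wheel than often: 1
  than often wheel: 1
  often wheel road: 1
  wheel road as: 1
  … (39 more, each ≤ 1)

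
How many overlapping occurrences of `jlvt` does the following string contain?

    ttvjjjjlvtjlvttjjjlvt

3

Sliding a length-4 window over the 21 characters (18 positions):
  position 7–10: jlvt
  position 11–14: jlvt
  position 18–21: jlvt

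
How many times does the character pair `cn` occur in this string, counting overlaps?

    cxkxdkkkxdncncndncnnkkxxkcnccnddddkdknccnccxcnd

Sliding a length-2 window over the 47 characters (46 positions):
  position 12–13: cn
  position 14–15: cn
  position 18–19: cn
  position 26–27: cn
  position 29–30: cn
  position 40–41: cn
  position 45–46: cn

7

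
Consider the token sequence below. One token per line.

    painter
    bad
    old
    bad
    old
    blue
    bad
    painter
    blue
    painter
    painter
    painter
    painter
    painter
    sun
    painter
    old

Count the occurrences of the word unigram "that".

0

Scanning the 17 tokens for "that":
  (none found)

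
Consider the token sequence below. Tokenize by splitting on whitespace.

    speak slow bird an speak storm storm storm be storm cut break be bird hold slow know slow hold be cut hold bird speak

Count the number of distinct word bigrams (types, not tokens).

24 tokens → 23 bigram windows in total.
Repeated bigrams (each contributes count−1 duplicates):
  storm storm: 2
1 duplicate windows → 23 − 1 = 22 distinct.

22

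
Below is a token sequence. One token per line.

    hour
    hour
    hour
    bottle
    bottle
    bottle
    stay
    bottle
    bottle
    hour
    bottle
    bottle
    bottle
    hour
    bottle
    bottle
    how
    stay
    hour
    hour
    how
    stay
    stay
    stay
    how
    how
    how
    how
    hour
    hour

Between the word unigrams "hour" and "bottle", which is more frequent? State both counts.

"hour": 9 occurrences
"bottle": 10 occurrences

"bottle" (10 vs 9)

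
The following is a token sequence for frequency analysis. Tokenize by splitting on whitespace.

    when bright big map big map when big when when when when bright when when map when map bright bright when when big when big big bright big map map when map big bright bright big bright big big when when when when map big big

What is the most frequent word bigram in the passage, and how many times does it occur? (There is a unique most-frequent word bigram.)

Bigram frequencies (highest first):
  when when: 8
  bright big: 4
  when map: 4
  big map: 3
  map big: 3
  map when: 3
  … (9 more, each ≤ 3)

"when when", 8 times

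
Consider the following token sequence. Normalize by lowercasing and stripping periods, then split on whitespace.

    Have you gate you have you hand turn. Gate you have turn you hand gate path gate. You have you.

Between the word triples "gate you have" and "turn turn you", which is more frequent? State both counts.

"gate you have": 3 occurrences
"turn turn you": 0 occurrences

"gate you have" (3 vs 0)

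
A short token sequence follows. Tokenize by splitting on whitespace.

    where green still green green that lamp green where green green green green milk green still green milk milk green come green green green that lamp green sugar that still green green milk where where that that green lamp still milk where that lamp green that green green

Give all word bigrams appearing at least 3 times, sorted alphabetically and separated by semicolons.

Bigram counts meeting the condition (at least 3 times):
  green green: 8
  green milk: 3
  green that: 3
  lamp green: 3
  still green: 3
  that lamp: 3

green green; green milk; green that; lamp green; still green; that lamp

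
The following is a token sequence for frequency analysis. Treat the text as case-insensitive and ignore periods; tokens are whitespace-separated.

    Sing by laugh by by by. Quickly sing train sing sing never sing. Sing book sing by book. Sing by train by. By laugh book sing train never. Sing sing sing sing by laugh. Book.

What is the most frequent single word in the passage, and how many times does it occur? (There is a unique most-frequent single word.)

Unigram frequencies (highest first):
  sing: 13
  by: 9
  book: 4
  laugh: 3
  train: 3
  never: 2
  … (1 more, each ≤ 1)

"sing", 13 times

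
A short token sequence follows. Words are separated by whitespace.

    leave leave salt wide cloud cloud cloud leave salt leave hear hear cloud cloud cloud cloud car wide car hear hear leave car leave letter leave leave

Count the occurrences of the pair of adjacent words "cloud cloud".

Scanning the 26 overlapping bigram windows for "cloud cloud":
  position 5–6: cloud cloud
  position 6–7: cloud cloud
  position 13–14: cloud cloud
  position 14–15: cloud cloud
  position 15–16: cloud cloud

5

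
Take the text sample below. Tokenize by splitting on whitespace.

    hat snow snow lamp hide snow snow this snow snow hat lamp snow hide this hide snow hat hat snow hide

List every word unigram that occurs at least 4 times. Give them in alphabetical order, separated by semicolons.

Unigram counts meeting the condition (at least 4 times):
  hat: 4
  hide: 4
  snow: 9

hat; hide; snow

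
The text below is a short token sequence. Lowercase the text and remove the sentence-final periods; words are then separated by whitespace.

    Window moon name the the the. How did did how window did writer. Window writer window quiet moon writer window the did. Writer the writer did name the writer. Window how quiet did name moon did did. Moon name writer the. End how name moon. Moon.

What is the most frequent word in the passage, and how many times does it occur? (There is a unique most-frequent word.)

Unigram frequencies (highest first):
  did: 8
  the: 7
  writer: 7
  window: 6
  moon: 6
  name: 5
  … (3 more, each ≤ 4)

"did", 8 times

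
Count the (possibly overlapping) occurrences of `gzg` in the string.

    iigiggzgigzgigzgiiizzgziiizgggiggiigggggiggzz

Sliding a length-3 window over the 45 characters (43 positions):
  position 6–8: gzg
  position 10–12: gzg
  position 14–16: gzg

3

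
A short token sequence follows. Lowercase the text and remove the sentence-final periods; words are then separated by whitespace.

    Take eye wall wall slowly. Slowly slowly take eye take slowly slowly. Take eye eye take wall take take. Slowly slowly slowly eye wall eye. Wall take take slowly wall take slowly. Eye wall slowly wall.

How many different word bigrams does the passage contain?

36 tokens → 35 bigram windows in total.
Repeated bigrams (each contributes count−1 duplicates):
  slowly slowly: 5
  eye wall: 4
  take slowly: 4
  take eye: 3
  wall take: 3
  eye take: 2
  slowly eye: 2
  slowly take: 2
  … (3 more repeated)
20 duplicate windows → 35 − 20 = 15 distinct.

15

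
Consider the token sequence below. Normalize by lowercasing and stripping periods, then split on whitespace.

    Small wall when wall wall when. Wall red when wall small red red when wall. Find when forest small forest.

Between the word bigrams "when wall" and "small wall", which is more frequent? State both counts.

"when wall": 4 occurrences
"small wall": 1 occurrence

"when wall" (4 vs 1)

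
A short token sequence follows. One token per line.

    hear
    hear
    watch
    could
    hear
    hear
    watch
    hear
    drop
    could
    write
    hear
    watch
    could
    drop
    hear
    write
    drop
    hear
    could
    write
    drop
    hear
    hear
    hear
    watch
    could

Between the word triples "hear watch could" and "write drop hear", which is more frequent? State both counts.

"hear watch could" (3 vs 2)

"hear watch could": 3 occurrences
"write drop hear": 2 occurrences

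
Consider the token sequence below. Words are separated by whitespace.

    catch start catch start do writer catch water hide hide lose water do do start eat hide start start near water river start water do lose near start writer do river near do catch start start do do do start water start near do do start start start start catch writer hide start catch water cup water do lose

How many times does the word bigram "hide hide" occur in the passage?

1

Scanning the 58 overlapping bigram windows for "hide hide":
  position 9–10: hide hide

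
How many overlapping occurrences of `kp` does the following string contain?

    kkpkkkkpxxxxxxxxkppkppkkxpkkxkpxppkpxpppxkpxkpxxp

8

Sliding a length-2 window over the 49 characters (48 positions):
  position 2–3: kp
  position 7–8: kp
  position 17–18: kp
  position 20–21: kp
  position 30–31: kp
  position 35–36: kp
  position 42–43: kp
  position 45–46: kp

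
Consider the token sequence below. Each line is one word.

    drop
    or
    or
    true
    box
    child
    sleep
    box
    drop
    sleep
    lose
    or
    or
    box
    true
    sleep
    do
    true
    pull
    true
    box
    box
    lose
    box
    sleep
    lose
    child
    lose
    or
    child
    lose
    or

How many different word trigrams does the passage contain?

29

32 tokens → 30 trigram windows in total.
Repeated trigrams (each contributes count−1 duplicates):
  child lose or: 2
1 duplicate windows → 30 − 1 = 29 distinct.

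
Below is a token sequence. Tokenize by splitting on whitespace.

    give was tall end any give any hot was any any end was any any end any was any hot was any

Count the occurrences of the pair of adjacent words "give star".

0

Scanning the 21 overlapping bigram windows for "give star":
  (none found)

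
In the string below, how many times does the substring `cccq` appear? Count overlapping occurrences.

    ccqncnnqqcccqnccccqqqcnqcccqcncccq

4

Sliding a length-4 window over the 34 characters (31 positions):
  position 10–13: cccq
  position 16–19: cccq
  position 25–28: cccq
  position 31–34: cccq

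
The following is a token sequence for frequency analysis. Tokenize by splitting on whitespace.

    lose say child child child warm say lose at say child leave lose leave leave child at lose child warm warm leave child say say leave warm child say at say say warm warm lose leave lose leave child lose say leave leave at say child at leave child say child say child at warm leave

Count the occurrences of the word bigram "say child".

5

Scanning the 55 overlapping bigram windows for "say child":
  position 2–3: say child
  position 10–11: say child
  position 45–46: say child
  position 50–51: say child
  position 52–53: say child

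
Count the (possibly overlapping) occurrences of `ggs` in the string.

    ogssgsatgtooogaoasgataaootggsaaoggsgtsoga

Sliding a length-3 window over the 41 characters (39 positions):
  position 27–29: ggs
  position 33–35: ggs

2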